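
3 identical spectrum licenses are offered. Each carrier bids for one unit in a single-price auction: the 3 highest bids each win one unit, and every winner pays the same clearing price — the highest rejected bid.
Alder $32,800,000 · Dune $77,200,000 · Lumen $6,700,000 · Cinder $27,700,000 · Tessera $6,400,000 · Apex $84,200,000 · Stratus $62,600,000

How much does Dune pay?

Ordering the bids: 84,200,000 (Apex), 77,200,000 (Dune), 62,600,000 (Stratus), 32,800,000 (Alder), 27,700,000 (Cinder), …
Winners (3 units): Apex, Dune, Stratus.
Highest unsuccessful bid: $32,800,000 → clearing price.
Dune wins → pays $32,800,000.

Dune pays $32,800,000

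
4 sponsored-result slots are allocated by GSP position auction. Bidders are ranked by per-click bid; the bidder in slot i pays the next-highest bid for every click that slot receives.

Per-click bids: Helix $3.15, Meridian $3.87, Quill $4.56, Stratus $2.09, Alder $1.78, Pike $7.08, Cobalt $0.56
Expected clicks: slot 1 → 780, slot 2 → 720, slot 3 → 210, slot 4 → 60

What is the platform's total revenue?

Ranked by bid: $7.08 (Pike) > $4.56 (Quill) > $3.87 (Meridian) > $3.15 (Helix) > $2.09 (Stratus) > …
Slot 1: Pike pays $4.56 × 780 = $3556.80
Slot 2: Quill pays $3.87 × 720 = $2786.40
Slot 3: Meridian pays $3.15 × 210 = $661.50
Slot 4: Helix pays $2.09 × 60 = $125.40
Total = $7130.10

Total revenue: $7130.10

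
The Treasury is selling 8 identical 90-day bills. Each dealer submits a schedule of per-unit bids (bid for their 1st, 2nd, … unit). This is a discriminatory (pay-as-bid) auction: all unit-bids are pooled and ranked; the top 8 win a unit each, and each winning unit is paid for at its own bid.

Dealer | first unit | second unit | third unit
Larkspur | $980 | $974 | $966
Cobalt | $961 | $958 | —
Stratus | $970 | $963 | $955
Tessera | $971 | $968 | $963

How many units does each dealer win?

Pooled unit-bids ranked (top 8): 980 (Larkspur-1), 974 (Larkspur-2), 971 (Tessera-1), 970 (Stratus-1), 968 (Tessera-2), 966 (Larkspur-3), 963 (Stratus-2), 963 (Tessera-3)
Next rejected bid: $961 (not a price — pay-as-bid).
Allocation: Larkspur 3, Stratus 2, Tessera 3.

Larkspur 3, Stratus 2, Tessera 3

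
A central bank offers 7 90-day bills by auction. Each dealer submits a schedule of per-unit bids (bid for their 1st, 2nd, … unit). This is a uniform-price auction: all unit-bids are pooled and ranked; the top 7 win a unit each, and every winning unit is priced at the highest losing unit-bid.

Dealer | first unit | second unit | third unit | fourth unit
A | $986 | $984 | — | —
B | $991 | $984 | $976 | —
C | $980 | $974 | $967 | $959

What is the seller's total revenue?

All unit-bids, highest first — top 7: 991 (B-1), 986 (A-1), 984 (A-2), 984 (B-2), 980 (C-1), 976 (B-3), 974 (C-2)
The (k+1)-th unit-bid is $967.
Allocation: A 2, B 3, C 2. Every unit priced at $967.
Revenue = 7 × 967 = $6,769.

Total revenue: $6,769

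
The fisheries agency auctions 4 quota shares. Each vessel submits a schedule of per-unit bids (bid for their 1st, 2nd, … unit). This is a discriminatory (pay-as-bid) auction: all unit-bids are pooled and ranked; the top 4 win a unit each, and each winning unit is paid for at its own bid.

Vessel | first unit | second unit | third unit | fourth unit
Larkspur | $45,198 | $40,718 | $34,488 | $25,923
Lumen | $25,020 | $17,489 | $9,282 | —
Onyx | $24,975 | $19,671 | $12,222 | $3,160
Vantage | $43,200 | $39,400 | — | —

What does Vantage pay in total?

Vantage pays $82,600

Pooled unit-bids ranked (top 4): 45,198 (Larkspur-1), 43,200 (Vantage-1), 40,718 (Larkspur-2), 39,400 (Vantage-2)
Next rejected bid: $34,488 (not a price — pay-as-bid).
Vantage's winning unit-bids: 43,200 + 39,400 = $82,600.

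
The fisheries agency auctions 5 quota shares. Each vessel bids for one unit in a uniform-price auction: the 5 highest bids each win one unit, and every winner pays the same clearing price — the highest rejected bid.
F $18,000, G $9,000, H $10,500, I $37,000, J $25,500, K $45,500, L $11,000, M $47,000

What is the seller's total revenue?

Total revenue: $55,000

Bids ranked high→low: 47,000 (M), 45,500 (K), 37,000 (I), 25,500 (J), 18,000 (F), 11,000 (L), 10,500 (H), …
Winners (5 units): M, K, I, J, F.
Clearing price = highest rejected bid = $11,000.
Total revenue = 5 × $11,000 = $55,000.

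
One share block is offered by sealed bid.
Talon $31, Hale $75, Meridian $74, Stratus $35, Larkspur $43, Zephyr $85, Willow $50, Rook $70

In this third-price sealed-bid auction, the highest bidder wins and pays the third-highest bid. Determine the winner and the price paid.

Third-price sealed-bid auction: the highest bidder wins and pays the third-highest bid.
Bids in order: 85 (Zephyr) > 75 (Hale) > 74 (Meridian) > 70 (Rook) > 50 (Willow) > 43 (Larkspur) > …
Zephyr wins; payment is bid #3 in the ranking = $74.

Zephyr pays $74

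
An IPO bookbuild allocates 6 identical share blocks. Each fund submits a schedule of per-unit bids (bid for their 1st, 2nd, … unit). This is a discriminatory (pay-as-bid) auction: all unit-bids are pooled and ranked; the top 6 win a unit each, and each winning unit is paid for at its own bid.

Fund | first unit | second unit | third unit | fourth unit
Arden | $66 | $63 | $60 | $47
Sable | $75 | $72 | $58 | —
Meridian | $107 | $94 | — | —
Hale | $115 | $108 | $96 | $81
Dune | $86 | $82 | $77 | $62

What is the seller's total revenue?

Total revenue: $606

Pooled unit-bids ranked (top 6): 115 (Hale-1), 108 (Hale-2), 107 (Meridian-1), 96 (Hale-3), 94 (Meridian-2), 86 (Dune-1)
Next rejected bid: $82 (not a price — pay-as-bid).
Each winning unit pays its own bid.
Revenue = 115 + 108 + 107 + 96 + 94 + 86 = $606.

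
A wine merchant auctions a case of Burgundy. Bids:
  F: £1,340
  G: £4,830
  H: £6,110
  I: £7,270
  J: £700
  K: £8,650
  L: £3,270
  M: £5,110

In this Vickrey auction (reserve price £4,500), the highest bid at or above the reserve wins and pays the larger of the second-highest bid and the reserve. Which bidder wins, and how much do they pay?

K pays £7,270

Sorting bids: 8,650 (K) > 7,270 (I) > 6,110 (H) > 5,110 (M) > 4,830 (G) > 3,270 (L) > …
Highest eligible bid: K at £8,650.
Second-highest bid £7,270 exceeds the reserve £4,500 → payment £7,270.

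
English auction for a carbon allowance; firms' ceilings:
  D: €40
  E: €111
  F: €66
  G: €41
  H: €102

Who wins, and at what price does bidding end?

E wins at €102

Rule: the price rises until one bidder remains; the winner pays the price at which the last rival dropped out.
Sorting limits: 111 (E) > 102 (H) > 66 (F) > 41 (G) > 40 (D)
Once the price passes €102, only E is left; the hammer falls at H's limit of €102.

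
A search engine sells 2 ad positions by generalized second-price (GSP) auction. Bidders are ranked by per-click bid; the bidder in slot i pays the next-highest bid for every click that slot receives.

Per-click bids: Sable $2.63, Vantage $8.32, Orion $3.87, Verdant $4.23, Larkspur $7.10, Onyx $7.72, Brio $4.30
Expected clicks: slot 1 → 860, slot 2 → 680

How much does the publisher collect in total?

Total revenue: $11467.20

Sorting advertisers: $8.32 (Vantage) > $7.72 (Onyx) > $7.10 (Larkspur) > …
Slot 1: Vantage pays $7.72 × 860 = $6639.20
Slot 2: Onyx pays $7.10 × 680 = $4828.00
Total = $11467.20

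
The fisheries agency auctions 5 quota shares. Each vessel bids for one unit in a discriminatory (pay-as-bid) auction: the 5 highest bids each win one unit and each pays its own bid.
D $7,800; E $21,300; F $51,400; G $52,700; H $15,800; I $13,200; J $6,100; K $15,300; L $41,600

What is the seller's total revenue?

Sorting: 52,700 (G), 51,400 (F), 41,600 (L), 21,300 (E), 15,800 (H), 15,300 (K), 13,200 (I), …
Winners (5 units): G, F, L, E, H.
Total revenue = 52,700 + 51,400 + 41,600 + 21,300 + 15,800 = $182,800.

Total revenue: $182,800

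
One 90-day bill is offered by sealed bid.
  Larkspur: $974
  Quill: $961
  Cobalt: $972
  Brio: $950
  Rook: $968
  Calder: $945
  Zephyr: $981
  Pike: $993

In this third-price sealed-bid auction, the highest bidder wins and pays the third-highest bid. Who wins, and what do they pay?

Pike pays $974

Sorting bids: 993 (Pike) > 981 (Zephyr) > 974 (Larkspur) > 972 (Cobalt) > 968 (Rook) > 961 (Quill) > …
Pike is highest; pays the third-highest bid, $974.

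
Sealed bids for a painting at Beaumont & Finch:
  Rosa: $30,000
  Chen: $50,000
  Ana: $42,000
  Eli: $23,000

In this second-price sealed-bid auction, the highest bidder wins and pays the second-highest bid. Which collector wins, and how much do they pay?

Rule: the highest bidder wins and pays the second-highest bid.
Bids in order: 50,000 (Chen) > 42,000 (Ana) > 30,000 (Rosa) > 23,000 (Eli)
Chen is highest; pays the second-highest bid, $42,000.

Chen pays $42,000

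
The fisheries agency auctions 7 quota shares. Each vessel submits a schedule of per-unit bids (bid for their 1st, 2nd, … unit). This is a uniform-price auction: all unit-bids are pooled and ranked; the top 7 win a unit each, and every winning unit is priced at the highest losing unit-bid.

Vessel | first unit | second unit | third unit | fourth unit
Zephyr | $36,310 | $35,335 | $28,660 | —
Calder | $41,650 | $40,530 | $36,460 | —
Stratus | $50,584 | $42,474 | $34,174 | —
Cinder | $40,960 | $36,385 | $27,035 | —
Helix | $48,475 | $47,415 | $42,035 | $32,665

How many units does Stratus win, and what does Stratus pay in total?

Stratus: 2 units, pays $81,060

Merging the schedules and taking the best 7: 50,584 (Stratus-1), 48,475 (Helix-1), 47,415 (Helix-2), 42,474 (Stratus-2), 42,035 (Helix-3), 41,650 (Calder-1), 40,960 (Cinder-1)
Highest rejected unit-bid = $40,530.
Stratus wins 2 unit(s) at $40,530 each.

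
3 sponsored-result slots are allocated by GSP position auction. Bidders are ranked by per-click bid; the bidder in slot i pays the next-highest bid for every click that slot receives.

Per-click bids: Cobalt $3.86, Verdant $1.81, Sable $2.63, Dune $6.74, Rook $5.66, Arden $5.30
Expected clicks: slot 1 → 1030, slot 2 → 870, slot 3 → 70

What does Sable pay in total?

Sorting advertisers: $6.74 (Dune) > $5.66 (Rook) > $5.30 (Arden) > $3.86 (Cobalt) > …
Sable ranks below slot 3 → no slot, pays nothing.

Sable pays $0.00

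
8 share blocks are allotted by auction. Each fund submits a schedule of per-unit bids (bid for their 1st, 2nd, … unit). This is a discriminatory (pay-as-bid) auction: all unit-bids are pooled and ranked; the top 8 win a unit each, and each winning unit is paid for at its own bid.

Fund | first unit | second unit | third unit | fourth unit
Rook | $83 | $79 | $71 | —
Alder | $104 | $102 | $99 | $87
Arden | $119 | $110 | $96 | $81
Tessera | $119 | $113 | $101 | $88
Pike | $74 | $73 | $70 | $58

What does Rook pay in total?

Rook pays $0

Merging the schedules and taking the best 8: 119 (Arden-1), 119 (Tessera-1), 113 (Tessera-2), 110 (Arden-2), 104 (Alder-1), 102 (Alder-2), 101 (Tessera-3), 99 (Alder-3)
Next rejected bid: $96 (not a price — pay-as-bid).
Rook wins no units.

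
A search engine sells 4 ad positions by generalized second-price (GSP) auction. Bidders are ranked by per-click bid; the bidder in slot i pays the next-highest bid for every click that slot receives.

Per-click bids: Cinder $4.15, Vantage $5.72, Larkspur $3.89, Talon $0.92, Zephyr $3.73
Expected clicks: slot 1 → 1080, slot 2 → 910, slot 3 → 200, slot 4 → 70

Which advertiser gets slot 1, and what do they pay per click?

Per-click bids in order: $5.72 (Vantage) > $4.15 (Cinder) > $3.89 (Larkspur) > $3.73 (Zephyr) > $0.92 (Talon)
Slot 1 goes to the first-ranked bidder, Vantage, who pays the next bid down: $4.15/click.

Vantage; $4.15 per click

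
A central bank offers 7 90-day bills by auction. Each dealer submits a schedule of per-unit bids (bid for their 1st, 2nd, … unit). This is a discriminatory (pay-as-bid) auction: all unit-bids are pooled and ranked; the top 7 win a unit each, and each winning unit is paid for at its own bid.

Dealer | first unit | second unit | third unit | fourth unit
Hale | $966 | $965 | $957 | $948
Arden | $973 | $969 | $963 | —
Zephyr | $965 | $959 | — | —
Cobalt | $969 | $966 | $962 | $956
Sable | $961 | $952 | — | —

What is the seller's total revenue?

Total revenue: $6,773

Pooled unit-bids ranked (top 7): 973 (Arden-1), 969 (Arden-2), 969 (Cobalt-1), 966 (Hale-1), 966 (Cobalt-2), 965 (Hale-2), 965 (Zephyr-1)
Next rejected bid: $963 (not a price — pay-as-bid).
Each winning unit pays its own bid.
Revenue = 973 + 969 + 969 + 966 + 966 + 965 + 965 = $6,773.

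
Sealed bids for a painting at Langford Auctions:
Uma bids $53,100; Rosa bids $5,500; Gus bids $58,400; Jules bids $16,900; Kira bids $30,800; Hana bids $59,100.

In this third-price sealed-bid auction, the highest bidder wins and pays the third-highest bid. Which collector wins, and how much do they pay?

Sorting bids: 59,100 (Hana) > 58,400 (Gus) > 53,100 (Uma) > 30,800 (Kira) > 16,900 (Jules) > 5,500 (Rosa)
Hana wins; payment is bid #3 in the ranking = $53,100.

Hana pays $53,100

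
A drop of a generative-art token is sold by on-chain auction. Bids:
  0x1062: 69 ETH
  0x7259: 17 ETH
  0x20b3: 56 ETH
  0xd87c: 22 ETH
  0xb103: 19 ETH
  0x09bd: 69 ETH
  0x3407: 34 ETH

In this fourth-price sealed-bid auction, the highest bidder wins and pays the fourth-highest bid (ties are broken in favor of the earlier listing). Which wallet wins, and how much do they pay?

Bids ranked: 69 (0x1062) > 69 (0x09bd) > 56 (0x20b3) > 34 (0x3407) > 22 (0xd87c) > 19 (0xb103) > …
0x1062 and 0x09bd tie at 69 ETH; tie-break gives it to 0x1062.
0x1062 is highest; pays the fourth-highest bid, 34 ETH.

0x1062 pays 34 ETH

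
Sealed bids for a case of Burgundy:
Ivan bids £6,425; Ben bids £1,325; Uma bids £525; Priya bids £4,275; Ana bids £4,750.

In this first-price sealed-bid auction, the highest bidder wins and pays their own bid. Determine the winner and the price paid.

Rule: the highest bidder wins and pays their own bid.
Bids ranked: 6,425 (Ivan) > 4,750 (Ana) > 4,275 (Priya) > 1,325 (Ben) > 525 (Uma)
Ivan is highest → pays own bid, £6,425.

Ivan pays £6,425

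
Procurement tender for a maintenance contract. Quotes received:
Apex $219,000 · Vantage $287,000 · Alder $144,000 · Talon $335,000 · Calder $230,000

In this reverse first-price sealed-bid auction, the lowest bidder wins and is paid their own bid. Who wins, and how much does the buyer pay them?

Reverse first-price sealed-bid auction: the lowest bidder wins and is paid their own bid.
Bids in order: 144,000 (Alder) < 219,000 (Apex) < 230,000 (Calder) < 287,000 (Vantage) < 335,000 (Talon)
Alder has the lowest bid and is paid exactly that: $144,000.

Alder is paid $144,000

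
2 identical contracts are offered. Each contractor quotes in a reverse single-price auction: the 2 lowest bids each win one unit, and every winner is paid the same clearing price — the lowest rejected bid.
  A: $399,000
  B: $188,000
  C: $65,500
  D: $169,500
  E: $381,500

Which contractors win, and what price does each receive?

Ordering the bids: 65,500 (C), 169,500 (D), 188,000 (B), 381,500 (E), …
The 2 lowest are C, D.
First losing bid is B's $188,000, which sets the uniform price.

C, D; each is paid $188,000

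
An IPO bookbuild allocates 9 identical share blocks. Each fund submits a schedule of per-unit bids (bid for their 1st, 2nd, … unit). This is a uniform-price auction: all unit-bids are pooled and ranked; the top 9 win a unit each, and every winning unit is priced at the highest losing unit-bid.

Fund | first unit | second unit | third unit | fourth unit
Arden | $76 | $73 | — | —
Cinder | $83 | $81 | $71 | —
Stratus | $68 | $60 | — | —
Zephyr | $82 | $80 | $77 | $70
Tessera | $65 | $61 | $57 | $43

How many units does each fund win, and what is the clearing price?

Merging the schedules and taking the best 9: 83 (Cinder-1), 82 (Zephyr-1), 81 (Cinder-2), 80 (Zephyr-2), 77 (Zephyr-3), 76 (Arden-1), 73 (Arden-2), 71 (Cinder-3), 70 (Zephyr-4)
First bid not allocated: $68.
Allocation: Arden 2, Cinder 3, Zephyr 4.

Arden 2, Cinder 3, Zephyr 4; clearing price $68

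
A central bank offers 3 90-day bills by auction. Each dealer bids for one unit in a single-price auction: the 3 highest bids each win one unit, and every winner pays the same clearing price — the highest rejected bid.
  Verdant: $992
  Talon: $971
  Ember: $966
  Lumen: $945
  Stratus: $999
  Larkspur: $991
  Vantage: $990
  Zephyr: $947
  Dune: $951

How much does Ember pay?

Ember pays $0

Bids ranked high→low: 999 (Stratus), 992 (Verdant), 991 (Larkspur), 990 (Vantage), 971 (Talon), …
Top 3: Stratus, Verdant, Larkspur.
Clearing price = highest rejected bid = $990.
Ember does not win → pays $0.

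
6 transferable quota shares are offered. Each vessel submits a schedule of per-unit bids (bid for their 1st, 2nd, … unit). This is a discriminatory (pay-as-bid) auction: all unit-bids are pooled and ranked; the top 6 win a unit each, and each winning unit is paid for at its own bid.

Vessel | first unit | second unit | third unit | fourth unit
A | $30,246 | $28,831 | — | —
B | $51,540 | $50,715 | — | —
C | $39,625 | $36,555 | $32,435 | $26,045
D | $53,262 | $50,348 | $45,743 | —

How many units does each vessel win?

B 2, C 1, D 3

Pooled unit-bids ranked (top 6): 53,262 (D-1), 51,540 (B-1), 50,715 (B-2), 50,348 (D-2), 45,743 (D-3), 39,625 (C-1)
Next rejected bid: $36,555 (not a price — pay-as-bid).
Allocation: B 2, C 1, D 3.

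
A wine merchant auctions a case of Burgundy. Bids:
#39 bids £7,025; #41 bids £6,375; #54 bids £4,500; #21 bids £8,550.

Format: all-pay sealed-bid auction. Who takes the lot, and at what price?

#21 pays £8,550

Bids in order: 8,550 (#21) > 7,025 (#39) > 6,375 (#41) > 4,500 (#54)
#21 wins with the top bid; all bids are sunk regardless.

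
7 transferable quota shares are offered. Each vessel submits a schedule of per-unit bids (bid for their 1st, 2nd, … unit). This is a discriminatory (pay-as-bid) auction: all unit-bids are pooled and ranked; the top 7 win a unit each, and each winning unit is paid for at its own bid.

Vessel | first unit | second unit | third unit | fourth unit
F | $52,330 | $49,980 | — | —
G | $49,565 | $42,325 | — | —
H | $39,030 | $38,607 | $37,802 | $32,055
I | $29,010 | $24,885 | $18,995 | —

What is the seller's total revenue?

Merging the schedules and taking the best 7: 52,330 (F-1), 49,980 (F-2), 49,565 (G-1), 42,325 (G-2), 39,030 (H-1), 38,607 (H-2), 37,802 (H-3)
Next rejected bid: $32,055 (not a price — pay-as-bid).
Each winning unit pays its own bid.
Revenue = 52,330 + 49,980 + 49,565 + 42,325 + 39,030 + 38,607 + 37,802 = $309,639.

Total revenue: $309,639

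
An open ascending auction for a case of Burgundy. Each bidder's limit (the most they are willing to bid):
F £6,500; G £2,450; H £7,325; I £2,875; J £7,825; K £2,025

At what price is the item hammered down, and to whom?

J wins at £7,325

Limits ranked: 7,825 (J) > 7,325 (H) > 6,500 (F) > 2,875 (I) > 2,450 (G) > 2,025 (K)
Bidding ends when H exits at £7,325; J takes it.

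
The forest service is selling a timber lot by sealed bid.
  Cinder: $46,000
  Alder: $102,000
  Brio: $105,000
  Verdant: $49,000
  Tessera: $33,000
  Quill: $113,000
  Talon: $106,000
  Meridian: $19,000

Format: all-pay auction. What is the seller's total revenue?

Total revenue: $573,000

Bids ranked: 113,000 (Quill) > 106,000 (Talon) > 105,000 (Brio) > 102,000 (Alder) > 49,000 (Verdant) > 46,000 (Cinder) > …
Every bidder forfeits their bid regardless of winning.
Revenue = 46,000 + 102,000 + 105,000 + 49,000 + 33,000 + 113,000 + 106,000 + 19,000 = $573,000.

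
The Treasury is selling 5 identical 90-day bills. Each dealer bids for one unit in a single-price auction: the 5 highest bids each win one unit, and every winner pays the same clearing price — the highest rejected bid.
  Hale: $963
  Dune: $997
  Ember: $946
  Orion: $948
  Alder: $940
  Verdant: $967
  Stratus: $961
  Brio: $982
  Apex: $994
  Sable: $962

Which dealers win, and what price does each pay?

Bids ranked high→low: 997 (Dune), 994 (Apex), 982 (Brio), 967 (Verdant), 963 (Hale), 962 (Sable), 961 (Stratus), …
The 5 highest are Dune, Apex, Brio, Verdant, Hale.
First losing bid is Sable's $962, which sets the uniform price.

Dune, Apex, Brio, Verdant, Hale; each pays $962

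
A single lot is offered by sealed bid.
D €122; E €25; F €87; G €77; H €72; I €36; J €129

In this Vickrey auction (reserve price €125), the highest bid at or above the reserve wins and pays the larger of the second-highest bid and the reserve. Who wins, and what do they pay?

J pays €125

Bids ranked: 129 (J) > 122 (D) > 87 (F) > 77 (G) > 72 (H) > 36 (I) > …
Highest eligible bid: J at €129.
max(second-highest €122, reserve €125) = €125.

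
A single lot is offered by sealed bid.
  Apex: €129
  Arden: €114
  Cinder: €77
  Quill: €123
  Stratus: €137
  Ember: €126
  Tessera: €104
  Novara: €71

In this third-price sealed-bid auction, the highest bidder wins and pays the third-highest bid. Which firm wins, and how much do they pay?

Stratus pays €126

Bids in order: 137 (Stratus) > 129 (Apex) > 126 (Ember) > 123 (Quill) > 114 (Arden) > 104 (Tessera) > …
Stratus is highest; pays the third-highest bid, €126.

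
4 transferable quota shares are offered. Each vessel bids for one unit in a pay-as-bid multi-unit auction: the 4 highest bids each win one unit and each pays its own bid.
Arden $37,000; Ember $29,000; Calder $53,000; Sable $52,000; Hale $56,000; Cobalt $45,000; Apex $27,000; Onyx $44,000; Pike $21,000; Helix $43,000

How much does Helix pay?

Bids ranked high→low: 56,000 (Hale), 53,000 (Calder), 52,000 (Sable), 45,000 (Cobalt), 44,000 (Onyx), 43,000 (Helix), …
Top 4: Hale, Calder, Sable, Cobalt.
Helix does not win → $0.

Helix pays $0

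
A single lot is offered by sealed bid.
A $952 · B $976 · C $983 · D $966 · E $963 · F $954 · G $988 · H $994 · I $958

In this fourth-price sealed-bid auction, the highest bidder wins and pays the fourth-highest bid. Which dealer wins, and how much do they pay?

Sorting bids: 994 (H) > 988 (G) > 983 (C) > 976 (B) > 966 (D) > 963 (E) > …
H wins; payment is bid #4 in the ranking = $976.

H pays $976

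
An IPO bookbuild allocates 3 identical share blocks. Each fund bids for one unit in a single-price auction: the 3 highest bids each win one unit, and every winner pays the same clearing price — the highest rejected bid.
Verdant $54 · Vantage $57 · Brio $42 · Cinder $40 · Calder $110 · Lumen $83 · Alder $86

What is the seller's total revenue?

Total revenue: $171

Ordering the bids: 110 (Calder), 86 (Alder), 83 (Lumen), 57 (Vantage), 54 (Verdant), …
Winners (3 units): Calder, Alder, Lumen.
First losing bid is Vantage's $57, which sets the uniform price.
Total revenue = 3 × $57 = $171.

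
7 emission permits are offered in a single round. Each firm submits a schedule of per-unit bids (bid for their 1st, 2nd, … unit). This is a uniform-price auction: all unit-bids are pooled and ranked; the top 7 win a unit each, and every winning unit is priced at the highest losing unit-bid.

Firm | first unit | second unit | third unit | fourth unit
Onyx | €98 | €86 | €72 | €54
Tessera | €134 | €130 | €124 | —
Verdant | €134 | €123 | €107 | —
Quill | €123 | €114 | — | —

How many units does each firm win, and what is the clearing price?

Quill 2, Tessera 3, Verdant 2; clearing price €107

Pooled unit-bids ranked (top 7): 134 (Tessera-1), 134 (Verdant-1), 130 (Tessera-2), 124 (Tessera-3), 123 (Verdant-2), 123 (Quill-1), 114 (Quill-2)
First bid not allocated: €107.
Allocation: Quill 2, Tessera 3, Verdant 2.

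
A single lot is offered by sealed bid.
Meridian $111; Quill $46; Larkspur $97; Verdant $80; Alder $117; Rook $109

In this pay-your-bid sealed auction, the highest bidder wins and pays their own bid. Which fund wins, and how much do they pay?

Alder pays $117

Sorting bids: 117 (Alder) > 111 (Meridian) > 109 (Rook) > 97 (Larkspur) > 80 (Verdant) > 46 (Quill)
First-price: Alder pays what they bid, $117.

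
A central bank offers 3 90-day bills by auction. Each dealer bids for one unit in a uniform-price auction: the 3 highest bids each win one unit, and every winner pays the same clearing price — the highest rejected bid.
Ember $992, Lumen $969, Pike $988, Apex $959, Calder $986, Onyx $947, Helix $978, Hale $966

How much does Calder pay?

Bids ranked high→low: 992 (Ember), 988 (Pike), 986 (Calder), 978 (Helix), 969 (Lumen), …
Top 3: Ember, Pike, Calder.
Clearing price = highest rejected bid = $978.
Calder wins → pays $978.

Calder pays $978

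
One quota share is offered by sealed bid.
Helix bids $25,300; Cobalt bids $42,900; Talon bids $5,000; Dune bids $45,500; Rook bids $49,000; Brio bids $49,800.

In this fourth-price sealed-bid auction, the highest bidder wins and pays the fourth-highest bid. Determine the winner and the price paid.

Brio pays $42,900

Bids in order: 49,800 (Brio) > 49,000 (Rook) > 45,500 (Dune) > 42,900 (Cobalt) > 25,300 (Helix) > 5,000 (Talon)
Brio is highest; pays the fourth-highest bid, $42,900.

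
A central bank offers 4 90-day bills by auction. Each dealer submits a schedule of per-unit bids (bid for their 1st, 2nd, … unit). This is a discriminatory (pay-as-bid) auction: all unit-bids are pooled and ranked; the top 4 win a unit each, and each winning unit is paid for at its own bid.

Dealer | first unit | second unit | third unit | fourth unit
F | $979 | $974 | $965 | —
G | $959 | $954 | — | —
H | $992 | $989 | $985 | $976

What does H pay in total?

H pays $2,966

Pooled unit-bids ranked (top 4): 992 (H-1), 989 (H-2), 985 (H-3), 979 (F-1)
Next rejected bid: $976 (not a price — pay-as-bid).
H's winning unit-bids: 992 + 989 + 985 = $2,966.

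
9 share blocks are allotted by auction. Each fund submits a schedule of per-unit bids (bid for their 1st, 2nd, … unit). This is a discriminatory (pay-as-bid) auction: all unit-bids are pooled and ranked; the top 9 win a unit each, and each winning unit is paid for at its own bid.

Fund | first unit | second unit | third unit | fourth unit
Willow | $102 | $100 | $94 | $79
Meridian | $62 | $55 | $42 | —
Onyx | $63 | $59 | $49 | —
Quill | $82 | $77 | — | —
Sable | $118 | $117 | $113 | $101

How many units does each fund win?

Pooled unit-bids ranked (top 9): 118 (Sable-1), 117 (Sable-2), 113 (Sable-3), 102 (Willow-1), 101 (Sable-4), 100 (Willow-2), 94 (Willow-3), 82 (Quill-1), 79 (Willow-4)
Next rejected bid: $77 (not a price — pay-as-bid).
Allocation: Quill 1, Sable 4, Willow 4.

Quill 1, Sable 4, Willow 4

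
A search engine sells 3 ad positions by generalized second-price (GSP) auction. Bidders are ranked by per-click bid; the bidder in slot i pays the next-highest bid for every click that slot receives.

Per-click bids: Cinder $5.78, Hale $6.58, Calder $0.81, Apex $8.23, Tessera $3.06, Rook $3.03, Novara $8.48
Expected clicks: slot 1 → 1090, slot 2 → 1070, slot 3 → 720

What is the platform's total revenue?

Sorting advertisers: $8.48 (Novara) > $8.23 (Apex) > $6.58 (Hale) > $5.78 (Cinder) > …
Slot 1: Novara pays $8.23 × 1090 = $8970.70
Slot 2: Apex pays $6.58 × 1070 = $7040.60
Slot 3: Hale pays $5.78 × 720 = $4161.60
Total = $20172.90

Total revenue: $20172.90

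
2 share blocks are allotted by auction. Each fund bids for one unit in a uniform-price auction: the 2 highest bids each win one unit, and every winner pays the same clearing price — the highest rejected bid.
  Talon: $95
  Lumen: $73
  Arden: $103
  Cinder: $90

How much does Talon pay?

Talon pays $90

Sorting: 103 (Arden), 95 (Talon), 90 (Cinder), 73 (Lumen)
Top 2: Arden, Talon.
Highest unsuccessful bid: $90 → clearing price.
Talon wins → pays $90.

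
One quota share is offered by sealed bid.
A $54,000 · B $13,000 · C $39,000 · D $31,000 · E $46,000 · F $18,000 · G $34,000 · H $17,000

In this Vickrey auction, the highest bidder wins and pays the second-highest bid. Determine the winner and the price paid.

A pays $46,000

Bids in order: 54,000 (A) > 46,000 (E) > 39,000 (C) > 34,000 (G) > 31,000 (D) > 18,000 (F) > …
Second-price: A pays E's bid of $46,000.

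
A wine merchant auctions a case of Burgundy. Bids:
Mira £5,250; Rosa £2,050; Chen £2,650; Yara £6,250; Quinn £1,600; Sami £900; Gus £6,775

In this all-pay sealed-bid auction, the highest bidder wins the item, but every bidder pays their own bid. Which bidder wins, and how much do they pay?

Bids ranked: 6,775 (Gus) > 6,250 (Yara) > 5,250 (Mira) > 2,650 (Chen) > 2,050 (Rosa) > 1,600 (Quinn) > …
Gus wins with the top bid; all bids are sunk regardless.

Gus pays £6,775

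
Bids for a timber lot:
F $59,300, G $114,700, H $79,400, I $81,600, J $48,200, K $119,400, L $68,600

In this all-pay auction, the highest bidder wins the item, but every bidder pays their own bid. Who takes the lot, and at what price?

Bids ranked: 119,400 (K) > 114,700 (G) > 81,600 (I) > 79,400 (H) > 68,600 (L) > 59,300 (F) > …
K is highest and takes the item; every bidder forfeits their bid.

K pays $119,400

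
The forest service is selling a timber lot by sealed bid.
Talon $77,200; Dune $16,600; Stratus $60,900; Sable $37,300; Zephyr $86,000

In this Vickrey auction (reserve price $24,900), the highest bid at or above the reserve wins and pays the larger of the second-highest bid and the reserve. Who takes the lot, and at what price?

Bids in order: 86,000 (Zephyr) > 77,200 (Talon) > 60,900 (Stratus) > 37,300 (Sable) > 16,600 (Dune)
Highest eligible bid: Zephyr at $86,000.
Second-highest bid $77,200 exceeds the reserve $24,900 → payment $77,200.

Zephyr pays $77,200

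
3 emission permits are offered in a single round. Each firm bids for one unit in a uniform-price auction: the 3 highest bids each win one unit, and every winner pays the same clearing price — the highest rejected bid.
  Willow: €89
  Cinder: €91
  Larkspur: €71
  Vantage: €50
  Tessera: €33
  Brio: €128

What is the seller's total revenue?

Total revenue: €213

Ordering the bids: 128 (Brio), 91 (Cinder), 89 (Willow), 71 (Larkspur), 50 (Vantage), …
Winners (3 units): Brio, Cinder, Willow.
Clearing price = highest rejected bid = €71.
Total revenue = 3 × €71 = €213.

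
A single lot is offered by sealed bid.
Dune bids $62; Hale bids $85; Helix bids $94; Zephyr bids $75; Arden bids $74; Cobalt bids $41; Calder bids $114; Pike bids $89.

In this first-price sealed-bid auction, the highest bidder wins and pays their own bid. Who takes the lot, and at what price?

Sorting bids: 114 (Calder) > 94 (Helix) > 89 (Pike) > 85 (Hale) > 75 (Zephyr) > 74 (Arden) > …
Calder has the highest bid and pays exactly that: $114.

Calder pays $114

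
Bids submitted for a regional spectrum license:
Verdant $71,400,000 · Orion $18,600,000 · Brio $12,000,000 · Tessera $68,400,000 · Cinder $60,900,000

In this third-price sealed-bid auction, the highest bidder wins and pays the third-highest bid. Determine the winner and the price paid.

Rule: the highest bidder wins and pays the third-highest bid.
Sorting bids: 71,400,000 (Verdant) > 68,400,000 (Tessera) > 60,900,000 (Cinder) > 18,600,000 (Orion) > 12,000,000 (Brio)
Verdant wins; payment is bid #3 in the ranking = $60,900,000.

Verdant pays $60,900,000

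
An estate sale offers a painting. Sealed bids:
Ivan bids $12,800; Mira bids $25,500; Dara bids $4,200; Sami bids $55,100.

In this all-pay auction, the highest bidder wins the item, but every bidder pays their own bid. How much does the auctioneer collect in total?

Rule: the highest bidder wins the item, but every bidder pays their own bid.
Sorting bids: 55,100 (Sami) > 25,500 (Mira) > 12,800 (Ivan) > 4,200 (Dara)
Sami wins with the top bid; all bids are sunk regardless.
Every bidder forfeits their bid regardless of winning.
Revenue = 12,800 + 25,500 + 4,200 + 55,100 = $97,600.

Total revenue: $97,600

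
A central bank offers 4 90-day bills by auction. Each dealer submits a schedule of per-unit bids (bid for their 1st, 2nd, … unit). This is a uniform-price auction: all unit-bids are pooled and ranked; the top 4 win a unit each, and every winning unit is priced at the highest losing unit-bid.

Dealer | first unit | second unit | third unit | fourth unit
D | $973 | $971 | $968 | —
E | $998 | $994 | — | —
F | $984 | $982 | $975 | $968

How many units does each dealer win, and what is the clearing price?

All unit-bids, highest first — top 4: 998 (E-1), 994 (E-2), 984 (F-1), 982 (F-2)
First bid not allocated: $975.
Allocation: E 2, F 2.

E 2, F 2; clearing price $975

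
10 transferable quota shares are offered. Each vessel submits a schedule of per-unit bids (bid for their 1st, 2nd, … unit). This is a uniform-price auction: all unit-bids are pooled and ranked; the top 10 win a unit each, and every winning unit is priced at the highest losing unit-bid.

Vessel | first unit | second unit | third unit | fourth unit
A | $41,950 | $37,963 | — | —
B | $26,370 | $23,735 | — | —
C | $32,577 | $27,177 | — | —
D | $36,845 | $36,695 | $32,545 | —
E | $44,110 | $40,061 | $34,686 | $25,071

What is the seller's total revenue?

Total revenue: $263,700

Pooled unit-bids ranked (top 10): 44,110 (E-1), 41,950 (A-1), 40,061 (E-2), 37,963 (A-2), 36,845 (D-1), 36,695 (D-2), 34,686 (E-3), 32,577 (C-1), 32,545 (D-3), 27,177 (C-2)
The (k+1)-th unit-bid is $26,370.
Allocation: A 2, C 2, D 3, E 3. Every unit priced at $26,370.
Revenue = 10 × 26,370 = $263,700.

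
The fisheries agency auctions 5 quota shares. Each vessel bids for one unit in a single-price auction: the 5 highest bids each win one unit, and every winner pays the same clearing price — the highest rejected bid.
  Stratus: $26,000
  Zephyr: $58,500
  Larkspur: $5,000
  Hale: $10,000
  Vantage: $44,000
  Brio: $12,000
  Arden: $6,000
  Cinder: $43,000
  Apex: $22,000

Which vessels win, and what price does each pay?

Ordering the bids: 58,500 (Zephyr), 44,000 (Vantage), 43,000 (Cinder), 26,000 (Stratus), 22,000 (Apex), 12,000 (Brio), 10,000 (Hale), …
Winners (5 units): Zephyr, Vantage, Cinder, Stratus, Apex.
Clearing price = highest rejected bid = $12,000.

Zephyr, Vantage, Cinder, Stratus, Apex; each pays $12,000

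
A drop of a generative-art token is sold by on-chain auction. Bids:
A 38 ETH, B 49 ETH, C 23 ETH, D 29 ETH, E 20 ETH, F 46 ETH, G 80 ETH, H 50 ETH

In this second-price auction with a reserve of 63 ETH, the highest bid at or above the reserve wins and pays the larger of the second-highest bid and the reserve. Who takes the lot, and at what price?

G pays 63 ETH

Sorting bids: 80 (G) > 50 (H) > 49 (B) > 46 (F) > 38 (A) > 29 (D) > …
G has the top bid at or above the reserve (80 ETH).
Second-highest bid 50 ETH is below the reserve 63 ETH, so the reserve binds → payment 63 ETH.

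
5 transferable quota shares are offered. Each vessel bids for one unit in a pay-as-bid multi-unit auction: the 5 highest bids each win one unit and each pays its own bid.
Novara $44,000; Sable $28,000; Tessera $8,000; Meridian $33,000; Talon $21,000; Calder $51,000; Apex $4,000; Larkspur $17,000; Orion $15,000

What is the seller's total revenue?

Ordering the bids: 51,000 (Calder), 44,000 (Novara), 33,000 (Meridian), 28,000 (Sable), 21,000 (Talon), 17,000 (Larkspur), 15,000 (Orion), …
The 5 highest are Calder, Novara, Meridian, Sable, Talon.
Total revenue = 51,000 + 44,000 + 33,000 + 28,000 + 21,000 = $177,000.

Total revenue: $177,000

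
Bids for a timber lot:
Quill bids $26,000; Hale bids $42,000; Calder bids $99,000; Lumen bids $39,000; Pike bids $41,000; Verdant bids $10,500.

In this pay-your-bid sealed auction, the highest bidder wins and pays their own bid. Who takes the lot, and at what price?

Bids in order: 99,000 (Calder) > 42,000 (Hale) > 41,000 (Pike) > 39,000 (Lumen) > 26,000 (Quill) > 10,500 (Verdant)
Calder is highest → pays own bid, $99,000.

Calder pays $99,000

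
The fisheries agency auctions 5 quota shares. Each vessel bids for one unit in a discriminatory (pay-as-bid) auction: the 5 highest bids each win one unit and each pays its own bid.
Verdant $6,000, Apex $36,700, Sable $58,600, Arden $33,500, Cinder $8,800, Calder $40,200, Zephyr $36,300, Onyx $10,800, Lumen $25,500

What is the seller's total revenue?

Total revenue: $205,300

Sorting: 58,600 (Sable), 40,200 (Calder), 36,700 (Apex), 36,300 (Zephyr), 33,500 (Arden), 25,500 (Lumen), 10,800 (Onyx), …
Top 5: Sable, Calder, Apex, Zephyr, Arden.
Total revenue = 58,600 + 40,200 + 36,700 + 36,300 + 33,500 = $205,300.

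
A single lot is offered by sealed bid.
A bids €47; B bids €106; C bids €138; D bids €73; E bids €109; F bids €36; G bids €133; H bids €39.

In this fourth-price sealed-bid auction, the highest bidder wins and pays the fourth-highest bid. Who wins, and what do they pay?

C pays €106

Bids in order: 138 (C) > 133 (G) > 109 (E) > 106 (B) > 73 (D) > 47 (A) > …
C is highest; pays the fourth-highest bid, €106.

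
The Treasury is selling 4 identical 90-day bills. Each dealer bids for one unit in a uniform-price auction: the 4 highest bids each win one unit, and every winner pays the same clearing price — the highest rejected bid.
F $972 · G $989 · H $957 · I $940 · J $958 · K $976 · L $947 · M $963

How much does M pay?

Bids ranked high→low: 989 (G), 976 (K), 972 (F), 963 (M), 958 (J), 957 (H), …
Winners (4 units): G, K, F, M.
Highest unsuccessful bid: $958 → clearing price.
M wins → pays $958.

M pays $958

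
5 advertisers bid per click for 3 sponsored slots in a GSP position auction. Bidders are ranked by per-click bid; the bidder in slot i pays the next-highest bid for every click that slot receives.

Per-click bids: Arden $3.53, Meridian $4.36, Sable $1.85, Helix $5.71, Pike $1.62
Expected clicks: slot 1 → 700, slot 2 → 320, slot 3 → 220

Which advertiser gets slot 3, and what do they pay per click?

Arden; $1.85 per click

Sorting advertisers: $5.71 (Helix) > $4.36 (Meridian) > $3.53 (Arden) > $1.85 (Sable) > …
Slot 3 goes to the third-ranked bidder, Arden, who pays the next bid down: $1.85/click.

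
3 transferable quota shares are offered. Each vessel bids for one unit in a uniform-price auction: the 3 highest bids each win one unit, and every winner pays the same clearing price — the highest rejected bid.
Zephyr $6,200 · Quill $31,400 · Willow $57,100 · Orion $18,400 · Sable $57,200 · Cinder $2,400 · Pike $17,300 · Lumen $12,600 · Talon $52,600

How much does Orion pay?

Orion pays $0

Bids ranked high→low: 57,200 (Sable), 57,100 (Willow), 52,600 (Talon), 31,400 (Quill), 18,400 (Orion), …
Top 3: Sable, Willow, Talon.
Clearing price = highest rejected bid = $31,400.
Orion does not win → pays $0.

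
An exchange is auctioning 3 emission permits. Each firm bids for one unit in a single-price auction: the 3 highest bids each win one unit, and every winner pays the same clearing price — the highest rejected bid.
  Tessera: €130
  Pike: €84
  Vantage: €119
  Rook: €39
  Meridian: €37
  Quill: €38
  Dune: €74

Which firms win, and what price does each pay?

Tessera, Vantage, Pike; each pays €74

Sorting: 130 (Tessera), 119 (Vantage), 84 (Pike), 74 (Dune), 39 (Rook), …
Winners (3 units): Tessera, Vantage, Pike.
First losing bid is Dune's €74, which sets the uniform price.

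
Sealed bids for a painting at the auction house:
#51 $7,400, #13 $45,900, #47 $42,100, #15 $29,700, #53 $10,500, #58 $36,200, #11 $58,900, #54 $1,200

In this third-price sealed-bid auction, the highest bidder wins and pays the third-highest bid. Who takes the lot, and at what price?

Bids in order: 58,900 (#11) > 45,900 (#13) > 42,100 (#47) > 36,200 (#58) > 29,700 (#15) > 10,500 (#53) > …
#11 wins; payment is bid #3 in the ranking = $42,100.

#11 pays $42,100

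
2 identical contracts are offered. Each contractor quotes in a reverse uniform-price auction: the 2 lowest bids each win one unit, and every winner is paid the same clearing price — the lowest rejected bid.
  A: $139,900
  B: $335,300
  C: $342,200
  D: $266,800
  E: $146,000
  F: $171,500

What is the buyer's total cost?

Ordering the bids: 139,900 (A), 146,000 (E), 171,500 (F), 266,800 (D), …
Winners (2 units): A, E.
Lowest unsuccessful bid: $171,500 → clearing price.
Total cost = 2 × $171,500 = $343,000.

Total cost: $343,000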